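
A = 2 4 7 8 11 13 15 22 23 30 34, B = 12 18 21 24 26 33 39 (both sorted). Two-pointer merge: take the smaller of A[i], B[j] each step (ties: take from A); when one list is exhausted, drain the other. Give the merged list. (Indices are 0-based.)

[2, 4, 7, 8, 11, 12, 13, 15, 18, 21, 22, 23, 24, 26, 30, 33, 34, 39]

i=0 j=0: A[i]=2<=B[j]=12 take 2, i++
i=1 j=0: A[i]=4<=B[j]=12 take 4, i++
i=2 j=0: A[i]=7<=B[j]=12 take 7, i++
i=3 j=0: A[i]=8<=B[j]=12 take 8, i++
i=4 j=0: A[i]=11<=B[j]=12 take 11, i++
i=5 j=0: A[i]=13>B[j]=12 take 12, j++
i=5 j=1: A[i]=13<=B[j]=18 take 13, i++
i=6 j=1: A[i]=15<=B[j]=18 take 15, i++
i=7 j=1: A[i]=22>B[j]=18 take 18, j++
i=7 j=2: A[i]=22>B[j]=21 take 21, j++
i=7 j=3: A[i]=22<=B[j]=24 take 22, i++
i=8 j=3: A[i]=23<=B[j]=24 take 23, i++
i=9 j=3: A[i]=30>B[j]=24 take 24, j++
i=9 j=4: A[i]=30>B[j]=26 take 26, j++
i=9 j=5: A[i]=30<=B[j]=33 take 30, i++
i=10 j=5: A[i]=34>B[j]=33 take 33, j++
i=10 j=6: A[i]=34<=B[j]=39 take 34, i++
i=11 j=6: A done, take B[j]=39, j++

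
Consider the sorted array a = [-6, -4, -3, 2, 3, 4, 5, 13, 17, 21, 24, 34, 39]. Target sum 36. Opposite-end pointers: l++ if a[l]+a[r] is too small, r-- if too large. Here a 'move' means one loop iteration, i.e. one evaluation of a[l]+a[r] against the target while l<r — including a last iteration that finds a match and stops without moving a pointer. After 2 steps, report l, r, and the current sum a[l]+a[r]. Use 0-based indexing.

l=2, r=12, sum=36

l=0 r=12: -6+39=33 <36, l++
l=1 r=12: -4+39=35 <36, l++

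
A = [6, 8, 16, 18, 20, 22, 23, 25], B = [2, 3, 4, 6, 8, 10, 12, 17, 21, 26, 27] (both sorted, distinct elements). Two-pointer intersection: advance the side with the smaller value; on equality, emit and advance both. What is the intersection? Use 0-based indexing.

i=0 j=0: 6>2, j++
i=0 j=1: 6>3, j++
i=0 j=2: 6>4, j++
i=0 j=3: 6==6 emit, i++,j++
i=1 j=4: 8==8 emit, i++,j++
i=2 j=5: 16>10, j++
i=2 j=6: 16>12, j++
i=2 j=7: 16<17, i++
i=3 j=7: 18>17, j++
i=3 j=8: 18<21, i++
i=4 j=8: 20<21, i++
i=5 j=8: 22>21, j++
i=5 j=9: 22<26, i++
i=6 j=9: 23<26, i++
i=7 j=9: 25<26, i++

intersection = [6, 8]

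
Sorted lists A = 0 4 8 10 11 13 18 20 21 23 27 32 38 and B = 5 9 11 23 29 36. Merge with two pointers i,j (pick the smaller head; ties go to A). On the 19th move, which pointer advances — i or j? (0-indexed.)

i

i=0 j=0: A[i]=0<=B[j]=5 take 0, i++
i=1 j=0: A[i]=4<=B[j]=5 take 4, i++
i=2 j=0: A[i]=8>B[j]=5 take 5, j++
i=2 j=1: A[i]=8<=B[j]=9 take 8, i++
i=3 j=1: A[i]=10>B[j]=9 take 9, j++
i=3 j=2: A[i]=10<=B[j]=11 take 10, i++
i=4 j=2: A[i]=11<=B[j]=11 take 11, i++
i=5 j=2: A[i]=13>B[j]=11 take 11, j++
i=5 j=3: A[i]=13<=B[j]=23 take 13, i++
i=6 j=3: A[i]=18<=B[j]=23 take 18, i++
i=7 j=3: A[i]=20<=B[j]=23 take 20, i++
i=8 j=3: A[i]=21<=B[j]=23 take 21, i++
i=9 j=3: A[i]=23<=B[j]=23 take 23, i++
i=10 j=3: A[i]=27>B[j]=23 take 23, j++
i=10 j=4: A[i]=27<=B[j]=29 take 27, i++
i=11 j=4: A[i]=32>B[j]=29 take 29, j++
i=11 j=5: A[i]=32<=B[j]=36 take 32, i++
i=12 j=5: A[i]=38>B[j]=36 take 36, j++
i=12 j=6: B done, take A[i]=38, i++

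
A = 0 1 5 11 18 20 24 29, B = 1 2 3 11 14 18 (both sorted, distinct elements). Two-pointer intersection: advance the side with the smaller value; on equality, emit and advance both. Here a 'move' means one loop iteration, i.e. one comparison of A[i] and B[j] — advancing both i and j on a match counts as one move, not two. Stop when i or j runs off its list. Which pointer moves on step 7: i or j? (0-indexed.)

j

[i=0,j=0] 0<1 → i++
[i=1,j=0] 1==1 emit → i++,j++
[i=2,j=1] 5>2 → j++
[i=2,j=2] 5>3 → j++
[i=2,j=3] 5<11 → i++
[i=3,j=3] 11==11 emit → i++,j++
[i=4,j=4] 18>14 → j++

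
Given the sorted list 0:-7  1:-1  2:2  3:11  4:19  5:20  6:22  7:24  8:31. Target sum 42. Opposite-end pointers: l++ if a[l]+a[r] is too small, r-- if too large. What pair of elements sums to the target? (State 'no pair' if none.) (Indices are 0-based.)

[0,8] -7+31=24 <42 → l++
[1,8] -1+31=30 <42 → l++
[2,8] 2+31=33 <42 → l++
[3,8] 11+31=42 → found

(11, 31)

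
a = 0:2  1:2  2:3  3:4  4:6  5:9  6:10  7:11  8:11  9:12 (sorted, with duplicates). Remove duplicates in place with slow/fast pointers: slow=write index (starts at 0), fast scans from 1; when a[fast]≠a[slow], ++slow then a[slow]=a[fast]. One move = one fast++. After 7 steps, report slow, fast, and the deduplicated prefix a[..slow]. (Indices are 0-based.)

slow=0 fast=1: a[fast]=2=a[slow] dup, fast++
slow=0 fast=2: a[fast]=3≠a[slow]=2 write a[1]=3, slow++,fast++
slow=1 fast=3: a[fast]=4≠a[slow]=3 write a[2]=4, slow++,fast++
slow=2 fast=4: a[fast]=6≠a[slow]=4 write a[3]=6, slow++,fast++
slow=3 fast=5: a[fast]=9≠a[slow]=6 write a[4]=9, slow++,fast++
slow=4 fast=6: a[fast]=10≠a[slow]=9 write a[5]=10, slow++,fast++
slow=5 fast=7: a[fast]=11≠a[slow]=10 write a[6]=11, slow++,fast++

slow=6, fast=8, prefix=[2, 3, 4, 6, 9, 10, 11]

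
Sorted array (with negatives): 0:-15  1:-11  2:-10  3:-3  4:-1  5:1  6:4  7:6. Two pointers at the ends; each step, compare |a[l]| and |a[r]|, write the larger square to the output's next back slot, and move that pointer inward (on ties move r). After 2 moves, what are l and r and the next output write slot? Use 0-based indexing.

l=2, r=7, next write slot=5

l=0 r=7: |-15|>|6| out[7]=225, l++
l=1 r=7: |-11|>|6| out[6]=121, l++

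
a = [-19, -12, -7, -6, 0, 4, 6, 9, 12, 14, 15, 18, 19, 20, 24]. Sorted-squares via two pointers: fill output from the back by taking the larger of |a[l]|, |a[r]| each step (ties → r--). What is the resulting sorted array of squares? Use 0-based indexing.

l=0 r=14: |-19|<=|24| out[14]=576, r--
l=0 r=13: |-19|<=|20| out[13]=400, r--
l=0 r=12: |-19|<=|19| out[12]=361, r--
l=0 r=11: |-19|>|18| out[11]=361, l++
l=1 r=11: |-12|<=|18| out[10]=324, r--
l=1 r=10: |-12|<=|15| out[9]=225, r--
l=1 r=9: |-12|<=|14| out[8]=196, r--
l=1 r=8: |-12|<=|12| out[7]=144, r--
l=1 r=7: |-12|>|9| out[6]=144, l++
l=2 r=7: |-7|<=|9| out[5]=81, r--
l=2 r=6: |-7|>|6| out[4]=49, l++
l=3 r=6: |-6|<=|6| out[3]=36, r--
l=3 r=5: |-6|>|4| out[2]=36, l++
l=4 r=5: |0|<=|4| out[1]=16, r--
l=4 r=4: |0|<=|0| out[0]=0, r--

[0, 16, 36, 36, 49, 81, 144, 144, 196, 225, 324, 361, 361, 400, 576]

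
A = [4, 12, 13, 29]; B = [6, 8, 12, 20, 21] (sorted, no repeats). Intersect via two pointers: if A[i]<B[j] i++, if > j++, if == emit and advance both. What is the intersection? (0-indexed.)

i=0 j=0: 4<6, i++
i=1 j=0: 12>6, j++
i=1 j=1: 12>8, j++
i=1 j=2: 12==12 emit, i++,j++
i=2 j=3: 13<20, i++
i=3 j=3: 29>20, j++
i=3 j=4: 29>21, j++

intersection = [12]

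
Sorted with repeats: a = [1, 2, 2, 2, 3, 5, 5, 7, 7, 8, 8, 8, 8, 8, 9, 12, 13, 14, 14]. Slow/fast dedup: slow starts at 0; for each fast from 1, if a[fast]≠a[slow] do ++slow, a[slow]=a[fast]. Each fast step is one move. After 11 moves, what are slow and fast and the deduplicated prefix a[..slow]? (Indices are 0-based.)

slow=0 fast=1: a[fast]=2≠a[slow]=1 write a[1]=2, slow++,fast++
slow=1 fast=2: a[fast]=2=a[slow] dup, fast++
slow=1 fast=3: a[fast]=2=a[slow] dup, fast++
slow=1 fast=4: a[fast]=3≠a[slow]=2 write a[2]=3, slow++,fast++
slow=2 fast=5: a[fast]=5≠a[slow]=3 write a[3]=5, slow++,fast++
slow=3 fast=6: a[fast]=5=a[slow] dup, fast++
slow=3 fast=7: a[fast]=7≠a[slow]=5 write a[4]=7, slow++,fast++
slow=4 fast=8: a[fast]=7=a[slow] dup, fast++
slow=4 fast=9: a[fast]=8≠a[slow]=7 write a[5]=8, slow++,fast++
slow=5 fast=10: a[fast]=8=a[slow] dup, fast++
slow=5 fast=11: a[fast]=8=a[slow] dup, fast++

slow=5, fast=12, prefix=[1, 2, 3, 5, 7, 8]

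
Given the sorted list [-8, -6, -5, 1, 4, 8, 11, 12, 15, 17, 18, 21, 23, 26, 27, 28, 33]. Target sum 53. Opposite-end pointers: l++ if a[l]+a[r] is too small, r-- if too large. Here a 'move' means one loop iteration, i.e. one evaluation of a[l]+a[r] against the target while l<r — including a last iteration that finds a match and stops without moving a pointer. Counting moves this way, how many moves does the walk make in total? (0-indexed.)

l=0 r=16: -8+33=25 <53, l++
l=1 r=16: -6+33=27 <53, l++
l=2 r=16: -5+33=28 <53, l++
l=3 r=16: 1+33=34 <53, l++
l=4 r=16: 4+33=37 <53, l++
l=5 r=16: 8+33=41 <53, l++
l=6 r=16: 11+33=44 <53, l++
l=7 r=16: 12+33=45 <53, l++
l=8 r=16: 15+33=48 <53, l++
l=9 r=16: 17+33=50 <53, l++
l=10 r=16: 18+33=51 <53, l++
l=11 r=16: 21+33=54 >53, r--
l=11 r=15: 21+28=49 <53, l++
l=12 r=15: 23+28=51 <53, l++
l=13 r=15: 26+28=54 >53, r--
l=13 r=14: 26+27=53, found

16 moves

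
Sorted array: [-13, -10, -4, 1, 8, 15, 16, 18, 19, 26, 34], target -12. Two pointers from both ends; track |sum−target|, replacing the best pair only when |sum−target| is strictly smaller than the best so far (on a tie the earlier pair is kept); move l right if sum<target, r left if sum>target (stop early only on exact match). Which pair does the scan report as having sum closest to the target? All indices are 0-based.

l=0 r=10: -13+34=21 d=33 *, r--
l=0 r=9: -13+26=13 d=25 *, r--
l=0 r=8: -13+19=6 d=18 *, r--
l=0 r=7: -13+18=5 d=17 *, r--
l=0 r=6: -13+16=3 d=15 *, r--
l=0 r=5: -13+15=2 d=14 *, r--
l=0 r=4: -13+8=-5 d=7 *, r--
l=0 r=3: -13+1=-12 d=0 *, stop

pair (-13, 1) with sum -12 (|Δ|=0)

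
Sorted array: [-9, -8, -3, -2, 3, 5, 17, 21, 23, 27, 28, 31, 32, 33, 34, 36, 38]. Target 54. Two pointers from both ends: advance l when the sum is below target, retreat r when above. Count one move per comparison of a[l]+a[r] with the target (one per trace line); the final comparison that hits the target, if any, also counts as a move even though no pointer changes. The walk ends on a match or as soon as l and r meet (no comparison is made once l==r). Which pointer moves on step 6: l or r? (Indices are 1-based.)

[1,17] -9+38=29 <54 → l++
[2,17] -8+38=30 <54 → l++
[3,17] -3+38=35 <54 → l++
[4,17] -2+38=36 <54 → l++
[5,17] 3+38=41 <54 → l++
[6,17] 5+38=43 <54 → l++

l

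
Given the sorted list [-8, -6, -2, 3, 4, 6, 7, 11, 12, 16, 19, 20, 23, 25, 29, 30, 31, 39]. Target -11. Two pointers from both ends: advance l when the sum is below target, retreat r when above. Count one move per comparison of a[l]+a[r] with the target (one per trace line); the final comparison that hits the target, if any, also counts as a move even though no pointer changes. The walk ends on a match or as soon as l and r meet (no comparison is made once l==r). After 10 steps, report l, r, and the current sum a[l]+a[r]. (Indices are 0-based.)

l=0 r=17: -8+39=31 >-11, r--
l=0 r=16: -8+31=23 >-11, r--
l=0 r=15: -8+30=22 >-11, r--
l=0 r=14: -8+29=21 >-11, r--
l=0 r=13: -8+25=17 >-11, r--
l=0 r=12: -8+23=15 >-11, r--
l=0 r=11: -8+20=12 >-11, r--
l=0 r=10: -8+19=11 >-11, r--
l=0 r=9: -8+16=8 >-11, r--
l=0 r=8: -8+12=4 >-11, r--

l=0, r=7, sum=3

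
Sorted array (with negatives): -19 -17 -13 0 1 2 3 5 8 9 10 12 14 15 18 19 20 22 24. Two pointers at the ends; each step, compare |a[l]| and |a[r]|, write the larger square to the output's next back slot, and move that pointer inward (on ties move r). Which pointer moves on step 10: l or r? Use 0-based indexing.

l

[0,18] |-19|<=|24| out[18]=576 → r--
[0,17] |-19|<=|22| out[17]=484 → r--
[0,16] |-19|<=|20| out[16]=400 → r--
[0,15] |-19|<=|19| out[15]=361 → r--
[0,14] |-19|>|18| out[14]=361 → l++
[1,14] |-17|<=|18| out[13]=324 → r--
[1,13] |-17|>|15| out[12]=289 → l++
[2,13] |-13|<=|15| out[11]=225 → r--
[2,12] |-13|<=|14| out[10]=196 → r--
[2,11] |-13|>|12| out[9]=169 → l++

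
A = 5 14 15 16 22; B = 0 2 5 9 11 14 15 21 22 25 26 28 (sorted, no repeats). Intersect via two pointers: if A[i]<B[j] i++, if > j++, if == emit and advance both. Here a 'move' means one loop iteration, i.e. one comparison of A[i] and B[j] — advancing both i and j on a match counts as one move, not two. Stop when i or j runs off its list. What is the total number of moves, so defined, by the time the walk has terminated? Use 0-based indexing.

i=0 j=0: 5>0, j++
i=0 j=1: 5>2, j++
i=0 j=2: 5==5 emit, i++,j++
i=1 j=3: 14>9, j++
i=1 j=4: 14>11, j++
i=1 j=5: 14==14 emit, i++,j++
i=2 j=6: 15==15 emit, i++,j++
i=3 j=7: 16<21, i++
i=4 j=7: 22>21, j++
i=4 j=8: 22==22 emit, i++,j++

10 moves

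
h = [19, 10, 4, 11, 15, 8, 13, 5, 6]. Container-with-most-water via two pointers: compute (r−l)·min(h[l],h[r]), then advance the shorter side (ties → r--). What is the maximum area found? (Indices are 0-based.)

max area = 78

[0,8] min(19,6)*8=48 best=48 * → r--
[0,7] min(19,5)*7=35 best=48 → r--
[0,6] min(19,13)*6=78 best=78 * → r--
[0,5] min(19,8)*5=40 best=78 → r--
[0,4] min(19,15)*4=60 best=78 → r--
[0,3] min(19,11)*3=33 best=78 → r--
[0,2] min(19,4)*2=8 best=78 → r--
[0,1] min(19,10)*1=10 best=78 → r--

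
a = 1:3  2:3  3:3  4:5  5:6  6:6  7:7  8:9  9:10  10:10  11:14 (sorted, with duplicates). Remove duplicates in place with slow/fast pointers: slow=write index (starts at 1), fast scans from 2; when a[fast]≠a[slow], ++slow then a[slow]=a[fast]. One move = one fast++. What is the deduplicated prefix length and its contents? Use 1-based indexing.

length 7; prefix = [3, 5, 6, 7, 9, 10, 14]

(s=1,f=2) a[fast]=3=a[slow] dup → fast++
(s=1,f=3) a[fast]=3=a[slow] dup → fast++
(s=1,f=4) a[fast]=5≠a[slow]=3 write a[2]=5 → slow++,fast++
(s=2,f=5) a[fast]=6≠a[slow]=5 write a[3]=6 → slow++,fast++
(s=3,f=6) a[fast]=6=a[slow] dup → fast++
(s=3,f=7) a[fast]=7≠a[slow]=6 write a[4]=7 → slow++,fast++
(s=4,f=8) a[fast]=9≠a[slow]=7 write a[5]=9 → slow++,fast++
(s=5,f=9) a[fast]=10≠a[slow]=9 write a[6]=10 → slow++,fast++
(s=6,f=10) a[fast]=10=a[slow] dup → fast++
(s=6,f=11) a[fast]=14≠a[slow]=10 write a[7]=14 → slow++,fast++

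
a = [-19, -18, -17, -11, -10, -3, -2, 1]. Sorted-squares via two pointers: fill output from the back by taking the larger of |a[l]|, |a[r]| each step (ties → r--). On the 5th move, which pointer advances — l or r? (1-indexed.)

[1,8] |-19|>|1| out[8]=361 → l++
[2,8] |-18|>|1| out[7]=324 → l++
[3,8] |-17|>|1| out[6]=289 → l++
[4,8] |-11|>|1| out[5]=121 → l++
[5,8] |-10|>|1| out[4]=100 → l++

l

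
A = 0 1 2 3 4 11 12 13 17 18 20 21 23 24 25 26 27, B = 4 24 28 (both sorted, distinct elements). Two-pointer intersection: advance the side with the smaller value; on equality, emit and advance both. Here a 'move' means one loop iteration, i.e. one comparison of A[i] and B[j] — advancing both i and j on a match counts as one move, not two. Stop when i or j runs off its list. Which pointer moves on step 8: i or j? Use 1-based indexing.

i

[i=1,j=1] 0<4 → i++
[i=2,j=1] 1<4 → i++
[i=3,j=1] 2<4 → i++
[i=4,j=1] 3<4 → i++
[i=5,j=1] 4==4 emit → i++,j++
[i=6,j=2] 11<24 → i++
[i=7,j=2] 12<24 → i++
[i=8,j=2] 13<24 → i++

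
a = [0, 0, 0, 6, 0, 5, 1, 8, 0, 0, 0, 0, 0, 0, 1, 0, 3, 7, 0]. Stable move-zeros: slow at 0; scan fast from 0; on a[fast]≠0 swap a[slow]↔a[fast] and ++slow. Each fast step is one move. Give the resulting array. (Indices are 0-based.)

[6, 5, 1, 8, 1, 3, 7, 0, 0, 0, 0, 0, 0, 0, 0, 0, 0, 0, 0]

slow=0 fast=0: a[fast]=0, fast++
slow=0 fast=1: a[fast]=0, fast++
slow=0 fast=2: a[fast]=0, fast++
slow=0 fast=3: a[fast]=6≠0 swap→a[0]=6, slow++,fast++
slow=1 fast=4: a[fast]=0, fast++
slow=1 fast=5: a[fast]=5≠0 swap→a[1]=5, slow++,fast++
slow=2 fast=6: a[fast]=1≠0 swap→a[2]=1, slow++,fast++
slow=3 fast=7: a[fast]=8≠0 swap→a[3]=8, slow++,fast++
slow=4 fast=8: a[fast]=0, fast++
slow=4 fast=9: a[fast]=0, fast++
slow=4 fast=10: a[fast]=0, fast++
slow=4 fast=11: a[fast]=0, fast++
slow=4 fast=12: a[fast]=0, fast++
slow=4 fast=13: a[fast]=0, fast++
slow=4 fast=14: a[fast]=1≠0 swap→a[4]=1, slow++,fast++
slow=5 fast=15: a[fast]=0, fast++
slow=5 fast=16: a[fast]=3≠0 swap→a[5]=3, slow++,fast++
slow=6 fast=17: a[fast]=7≠0 swap→a[6]=7, slow++,fast++
slow=7 fast=18: a[fast]=0, fast++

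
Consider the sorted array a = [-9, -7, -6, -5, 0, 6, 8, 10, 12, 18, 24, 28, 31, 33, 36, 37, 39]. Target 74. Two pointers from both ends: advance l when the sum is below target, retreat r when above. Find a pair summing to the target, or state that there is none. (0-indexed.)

no pair

l=0 r=16: -9+39=30 <74, l++
l=1 r=16: -7+39=32 <74, l++
l=2 r=16: -6+39=33 <74, l++
l=3 r=16: -5+39=34 <74, l++
l=4 r=16: 0+39=39 <74, l++
l=5 r=16: 6+39=45 <74, l++
l=6 r=16: 8+39=47 <74, l++
l=7 r=16: 10+39=49 <74, l++
l=8 r=16: 12+39=51 <74, l++
l=9 r=16: 18+39=57 <74, l++
l=10 r=16: 24+39=63 <74, l++
l=11 r=16: 28+39=67 <74, l++
l=12 r=16: 31+39=70 <74, l++
l=13 r=16: 33+39=72 <74, l++
l=14 r=16: 36+39=75 >74, r--
l=14 r=15: 36+37=73 <74, l++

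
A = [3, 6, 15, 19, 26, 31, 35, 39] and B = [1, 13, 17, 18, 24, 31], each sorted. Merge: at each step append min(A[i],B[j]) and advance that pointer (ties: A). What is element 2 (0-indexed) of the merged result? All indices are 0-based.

merged[2] = 6

[i=0,j=0] A[i]=3>B[j]=1 take 1 → j++
[i=0,j=1] A[i]=3<=B[j]=13 take 3 → i++
[i=1,j=1] A[i]=6<=B[j]=13 take 6 → i++
[i=2,j=1] A[i]=15>B[j]=13 take 13 → j++
[i=2,j=2] A[i]=15<=B[j]=17 take 15 → i++
[i=3,j=2] A[i]=19>B[j]=17 take 17 → j++
[i=3,j=3] A[i]=19>B[j]=18 take 18 → j++
[i=3,j=4] A[i]=19<=B[j]=24 take 19 → i++
[i=4,j=4] A[i]=26>B[j]=24 take 24 → j++
[i=4,j=5] A[i]=26<=B[j]=31 take 26 → i++
[i=5,j=5] A[i]=31<=B[j]=31 take 31 → i++
[i=6,j=5] A[i]=35>B[j]=31 take 31 → j++
[i=6,j=6] B done, take A[i]=35 → i++
[i=7,j=6] B done, take A[i]=39 → i++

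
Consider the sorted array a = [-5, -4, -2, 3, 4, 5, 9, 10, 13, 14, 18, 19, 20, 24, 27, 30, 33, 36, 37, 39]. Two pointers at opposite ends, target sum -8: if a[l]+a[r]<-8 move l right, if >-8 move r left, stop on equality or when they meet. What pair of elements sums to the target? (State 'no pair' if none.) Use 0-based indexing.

[0,19] -5+39=34 >-8 → r--
[0,18] -5+37=32 >-8 → r--
[0,17] -5+36=31 >-8 → r--
[0,16] -5+33=28 >-8 → r--
[0,15] -5+30=25 >-8 → r--
[0,14] -5+27=22 >-8 → r--
[0,13] -5+24=19 >-8 → r--
[0,12] -5+20=15 >-8 → r--
[0,11] -5+19=14 >-8 → r--
[0,10] -5+18=13 >-8 → r--
[0,9] -5+14=9 >-8 → r--
[0,8] -5+13=8 >-8 → r--
[0,7] -5+10=5 >-8 → r--
[0,6] -5+9=4 >-8 → r--
[0,5] -5+5=0 >-8 → r--
[0,4] -5+4=-1 >-8 → r--
[0,3] -5+3=-2 >-8 → r--
[0,2] -5+-2=-7 >-8 → r--
[0,1] -5+-4=-9 <-8 → l++

no pair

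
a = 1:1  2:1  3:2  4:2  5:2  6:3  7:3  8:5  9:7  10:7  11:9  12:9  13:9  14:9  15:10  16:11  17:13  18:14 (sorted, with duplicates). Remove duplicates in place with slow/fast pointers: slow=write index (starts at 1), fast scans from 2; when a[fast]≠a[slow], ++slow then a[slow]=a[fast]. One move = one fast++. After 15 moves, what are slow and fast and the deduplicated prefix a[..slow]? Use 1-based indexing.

slow=1 fast=2: a[fast]=1=a[slow] dup, fast++
slow=1 fast=3: a[fast]=2≠a[slow]=1 write a[2]=2, slow++,fast++
slow=2 fast=4: a[fast]=2=a[slow] dup, fast++
slow=2 fast=5: a[fast]=2=a[slow] dup, fast++
slow=2 fast=6: a[fast]=3≠a[slow]=2 write a[3]=3, slow++,fast++
slow=3 fast=7: a[fast]=3=a[slow] dup, fast++
slow=3 fast=8: a[fast]=5≠a[slow]=3 write a[4]=5, slow++,fast++
slow=4 fast=9: a[fast]=7≠a[slow]=5 write a[5]=7, slow++,fast++
slow=5 fast=10: a[fast]=7=a[slow] dup, fast++
slow=5 fast=11: a[fast]=9≠a[slow]=7 write a[6]=9, slow++,fast++
slow=6 fast=12: a[fast]=9=a[slow] dup, fast++
slow=6 fast=13: a[fast]=9=a[slow] dup, fast++
slow=6 fast=14: a[fast]=9=a[slow] dup, fast++
slow=6 fast=15: a[fast]=10≠a[slow]=9 write a[7]=10, slow++,fast++
slow=7 fast=16: a[fast]=11≠a[slow]=10 write a[8]=11, slow++,fast++

slow=8, fast=17, prefix=[1, 2, 3, 5, 7, 9, 10, 11]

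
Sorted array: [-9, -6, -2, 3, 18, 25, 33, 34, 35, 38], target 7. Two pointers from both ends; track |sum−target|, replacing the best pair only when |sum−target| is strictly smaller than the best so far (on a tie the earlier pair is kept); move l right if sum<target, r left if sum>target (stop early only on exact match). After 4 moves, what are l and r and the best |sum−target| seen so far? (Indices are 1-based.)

l=1, r=6, best |Δ|=17

l=1 r=10: -9+38=29 d=22 *, r--
l=1 r=9: -9+35=26 d=19 *, r--
l=1 r=8: -9+34=25 d=18 *, r--
l=1 r=7: -9+33=24 d=17 *, r--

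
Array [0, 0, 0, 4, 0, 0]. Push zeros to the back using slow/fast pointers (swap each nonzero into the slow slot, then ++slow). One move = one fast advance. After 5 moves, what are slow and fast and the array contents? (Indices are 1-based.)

slow=2, fast=6, a=[4, 0, 0, 0, 0, 0]

(s=1,f=1) a[fast]=0 → fast++
(s=1,f=2) a[fast]=0 → fast++
(s=1,f=3) a[fast]=0 → fast++
(s=1,f=4) a[fast]=4≠0 swap→a[1]=4 → slow++,fast++
(s=2,f=5) a[fast]=0 → fast++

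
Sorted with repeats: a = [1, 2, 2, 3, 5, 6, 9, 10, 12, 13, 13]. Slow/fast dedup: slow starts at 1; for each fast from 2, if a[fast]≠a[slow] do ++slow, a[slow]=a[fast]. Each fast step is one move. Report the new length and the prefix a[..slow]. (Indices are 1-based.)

length 9; prefix = [1, 2, 3, 5, 6, 9, 10, 12, 13]

slow=1 fast=2: a[fast]=2≠a[slow]=1 write a[2]=2, slow++,fast++
slow=2 fast=3: a[fast]=2=a[slow] dup, fast++
slow=2 fast=4: a[fast]=3≠a[slow]=2 write a[3]=3, slow++,fast++
slow=3 fast=5: a[fast]=5≠a[slow]=3 write a[4]=5, slow++,fast++
slow=4 fast=6: a[fast]=6≠a[slow]=5 write a[5]=6, slow++,fast++
slow=5 fast=7: a[fast]=9≠a[slow]=6 write a[6]=9, slow++,fast++
slow=6 fast=8: a[fast]=10≠a[slow]=9 write a[7]=10, slow++,fast++
slow=7 fast=9: a[fast]=12≠a[slow]=10 write a[8]=12, slow++,fast++
slow=8 fast=10: a[fast]=13≠a[slow]=12 write a[9]=13, slow++,fast++
slow=9 fast=11: a[fast]=13=a[slow] dup, fast++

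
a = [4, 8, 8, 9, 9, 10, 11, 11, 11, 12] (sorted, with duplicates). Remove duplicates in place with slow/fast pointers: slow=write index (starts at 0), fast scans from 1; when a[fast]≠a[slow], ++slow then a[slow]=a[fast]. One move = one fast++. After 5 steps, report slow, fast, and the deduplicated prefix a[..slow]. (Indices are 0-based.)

slow=3, fast=6, prefix=[4, 8, 9, 10]

slow=0 fast=1: a[fast]=8≠a[slow]=4 write a[1]=8, slow++,fast++
slow=1 fast=2: a[fast]=8=a[slow] dup, fast++
slow=1 fast=3: a[fast]=9≠a[slow]=8 write a[2]=9, slow++,fast++
slow=2 fast=4: a[fast]=9=a[slow] dup, fast++
slow=2 fast=5: a[fast]=10≠a[slow]=9 write a[3]=10, slow++,fast++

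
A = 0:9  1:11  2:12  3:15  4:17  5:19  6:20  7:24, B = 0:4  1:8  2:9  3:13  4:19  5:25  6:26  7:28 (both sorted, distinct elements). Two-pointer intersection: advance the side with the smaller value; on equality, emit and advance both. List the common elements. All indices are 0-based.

intersection = [9, 19]

[i=0,j=0] 9>4 → j++
[i=0,j=1] 9>8 → j++
[i=0,j=2] 9==9 emit → i++,j++
[i=1,j=3] 11<13 → i++
[i=2,j=3] 12<13 → i++
[i=3,j=3] 15>13 → j++
[i=3,j=4] 15<19 → i++
[i=4,j=4] 17<19 → i++
[i=5,j=4] 19==19 emit → i++,j++
[i=6,j=5] 20<25 → i++
[i=7,j=5] 24<25 → i++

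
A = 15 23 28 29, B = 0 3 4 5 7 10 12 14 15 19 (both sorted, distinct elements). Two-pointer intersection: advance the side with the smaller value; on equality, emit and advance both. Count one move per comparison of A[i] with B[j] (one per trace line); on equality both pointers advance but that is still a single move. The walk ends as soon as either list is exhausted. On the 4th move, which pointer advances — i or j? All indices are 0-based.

i=0 j=0: 15>0, j++
i=0 j=1: 15>3, j++
i=0 j=2: 15>4, j++
i=0 j=3: 15>5, j++

j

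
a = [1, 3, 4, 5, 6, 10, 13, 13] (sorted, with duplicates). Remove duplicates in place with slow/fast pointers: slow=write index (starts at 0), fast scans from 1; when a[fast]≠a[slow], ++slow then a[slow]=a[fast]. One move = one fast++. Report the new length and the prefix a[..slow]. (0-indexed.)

(s=0,f=1) a[fast]=3≠a[slow]=1 write a[1]=3 → slow++,fast++
(s=1,f=2) a[fast]=4≠a[slow]=3 write a[2]=4 → slow++,fast++
(s=2,f=3) a[fast]=5≠a[slow]=4 write a[3]=5 → slow++,fast++
(s=3,f=4) a[fast]=6≠a[slow]=5 write a[4]=6 → slow++,fast++
(s=4,f=5) a[fast]=10≠a[slow]=6 write a[5]=10 → slow++,fast++
(s=5,f=6) a[fast]=13≠a[slow]=10 write a[6]=13 → slow++,fast++
(s=6,f=7) a[fast]=13=a[slow] dup → fast++

length 7; prefix = [1, 3, 4, 5, 6, 10, 13]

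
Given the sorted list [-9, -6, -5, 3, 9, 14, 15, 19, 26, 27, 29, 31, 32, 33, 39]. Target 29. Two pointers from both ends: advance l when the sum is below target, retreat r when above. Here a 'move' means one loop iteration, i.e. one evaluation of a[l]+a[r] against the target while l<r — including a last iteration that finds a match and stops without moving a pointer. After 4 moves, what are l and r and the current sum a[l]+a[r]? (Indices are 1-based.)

[1,15] -9+39=30 >29 → r--
[1,14] -9+33=24 <29 → l++
[2,14] -6+33=27 <29 → l++
[3,14] -5+33=28 <29 → l++

l=4, r=14, sum=36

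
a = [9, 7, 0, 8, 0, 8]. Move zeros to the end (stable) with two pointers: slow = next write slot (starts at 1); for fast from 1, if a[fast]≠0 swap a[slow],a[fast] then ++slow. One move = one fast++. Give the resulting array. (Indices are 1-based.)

slow=1 fast=1: a[fast]=9≠0 swap→a[1]=9, slow++,fast++
slow=2 fast=2: a[fast]=7≠0 swap→a[2]=7, slow++,fast++
slow=3 fast=3: a[fast]=0, fast++
slow=3 fast=4: a[fast]=8≠0 swap→a[3]=8, slow++,fast++
slow=4 fast=5: a[fast]=0, fast++
slow=4 fast=6: a[fast]=8≠0 swap→a[4]=8, slow++,fast++

[9, 7, 8, 8, 0, 0]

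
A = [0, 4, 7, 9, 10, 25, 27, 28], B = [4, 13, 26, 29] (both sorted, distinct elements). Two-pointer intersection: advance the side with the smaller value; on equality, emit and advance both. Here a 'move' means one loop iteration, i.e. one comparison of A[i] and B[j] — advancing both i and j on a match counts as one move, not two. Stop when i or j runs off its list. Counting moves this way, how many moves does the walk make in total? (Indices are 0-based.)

i=0 j=0: 0<4, i++
i=1 j=0: 4==4 emit, i++,j++
i=2 j=1: 7<13, i++
i=3 j=1: 9<13, i++
i=4 j=1: 10<13, i++
i=5 j=1: 25>13, j++
i=5 j=2: 25<26, i++
i=6 j=2: 27>26, j++
i=6 j=3: 27<29, i++
i=7 j=3: 28<29, i++

10 moves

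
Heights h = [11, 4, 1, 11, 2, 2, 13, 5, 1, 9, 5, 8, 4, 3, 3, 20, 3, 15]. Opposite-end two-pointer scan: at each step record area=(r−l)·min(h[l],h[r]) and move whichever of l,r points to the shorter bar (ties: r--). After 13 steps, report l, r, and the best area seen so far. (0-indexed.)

l=13, r=17, best area=187

[0,17] min(11,15)*17=187 best=187 * → l++
[1,17] min(4,15)*16=64 best=187 → l++
[2,17] min(1,15)*15=15 best=187 → l++
[3,17] min(11,15)*14=154 best=187 → l++
[4,17] min(2,15)*13=26 best=187 → l++
[5,17] min(2,15)*12=24 best=187 → l++
[6,17] min(13,15)*11=143 best=187 → l++
[7,17] min(5,15)*10=50 best=187 → l++
[8,17] min(1,15)*9=9 best=187 → l++
[9,17] min(9,15)*8=72 best=187 → l++
[10,17] min(5,15)*7=35 best=187 → l++
[11,17] min(8,15)*6=48 best=187 → l++
[12,17] min(4,15)*5=20 best=187 → l++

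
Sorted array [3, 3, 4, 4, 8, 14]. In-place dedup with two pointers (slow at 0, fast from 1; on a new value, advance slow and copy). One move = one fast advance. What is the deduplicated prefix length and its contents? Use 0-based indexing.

slow=0 fast=1: a[fast]=3=a[slow] dup, fast++
slow=0 fast=2: a[fast]=4≠a[slow]=3 write a[1]=4, slow++,fast++
slow=1 fast=3: a[fast]=4=a[slow] dup, fast++
slow=1 fast=4: a[fast]=8≠a[slow]=4 write a[2]=8, slow++,fast++
slow=2 fast=5: a[fast]=14≠a[slow]=8 write a[3]=14, slow++,fast++

length 4; prefix = [3, 4, 8, 14]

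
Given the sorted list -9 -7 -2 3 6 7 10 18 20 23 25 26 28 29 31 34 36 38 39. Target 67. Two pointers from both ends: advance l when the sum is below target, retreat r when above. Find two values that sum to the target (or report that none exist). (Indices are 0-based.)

l=0 r=18: -9+39=30 <67, l++
l=1 r=18: -7+39=32 <67, l++
l=2 r=18: -2+39=37 <67, l++
l=3 r=18: 3+39=42 <67, l++
l=4 r=18: 6+39=45 <67, l++
l=5 r=18: 7+39=46 <67, l++
l=6 r=18: 10+39=49 <67, l++
l=7 r=18: 18+39=57 <67, l++
l=8 r=18: 20+39=59 <67, l++
l=9 r=18: 23+39=62 <67, l++
l=10 r=18: 25+39=64 <67, l++
l=11 r=18: 26+39=65 <67, l++
l=12 r=18: 28+39=67, found

(28, 39)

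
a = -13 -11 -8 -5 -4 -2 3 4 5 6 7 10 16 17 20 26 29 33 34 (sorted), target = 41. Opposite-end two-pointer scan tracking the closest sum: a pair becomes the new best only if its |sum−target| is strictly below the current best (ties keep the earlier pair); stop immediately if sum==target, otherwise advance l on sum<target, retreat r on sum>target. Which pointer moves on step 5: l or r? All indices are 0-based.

l

[0,18] -13+34=21 d=20 * → l++
[1,18] -11+34=23 d=18 * → l++
[2,18] -8+34=26 d=15 * → l++
[3,18] -5+34=29 d=12 * → l++
[4,18] -4+34=30 d=11 * → l++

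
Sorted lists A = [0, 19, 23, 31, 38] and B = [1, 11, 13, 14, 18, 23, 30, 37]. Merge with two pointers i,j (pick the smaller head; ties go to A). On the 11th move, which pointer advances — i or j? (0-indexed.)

i

i=0 j=0: A[i]=0<=B[j]=1 take 0, i++
i=1 j=0: A[i]=19>B[j]=1 take 1, j++
i=1 j=1: A[i]=19>B[j]=11 take 11, j++
i=1 j=2: A[i]=19>B[j]=13 take 13, j++
i=1 j=3: A[i]=19>B[j]=14 take 14, j++
i=1 j=4: A[i]=19>B[j]=18 take 18, j++
i=1 j=5: A[i]=19<=B[j]=23 take 19, i++
i=2 j=5: A[i]=23<=B[j]=23 take 23, i++
i=3 j=5: A[i]=31>B[j]=23 take 23, j++
i=3 j=6: A[i]=31>B[j]=30 take 30, j++
i=3 j=7: A[i]=31<=B[j]=37 take 31, i++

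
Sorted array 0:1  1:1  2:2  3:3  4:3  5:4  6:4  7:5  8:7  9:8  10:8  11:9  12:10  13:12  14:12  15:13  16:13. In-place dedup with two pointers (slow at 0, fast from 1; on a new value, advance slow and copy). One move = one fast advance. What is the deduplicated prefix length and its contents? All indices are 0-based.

slow=0 fast=1: a[fast]=1=a[slow] dup, fast++
slow=0 fast=2: a[fast]=2≠a[slow]=1 write a[1]=2, slow++,fast++
slow=1 fast=3: a[fast]=3≠a[slow]=2 write a[2]=3, slow++,fast++
slow=2 fast=4: a[fast]=3=a[slow] dup, fast++
slow=2 fast=5: a[fast]=4≠a[slow]=3 write a[3]=4, slow++,fast++
slow=3 fast=6: a[fast]=4=a[slow] dup, fast++
slow=3 fast=7: a[fast]=5≠a[slow]=4 write a[4]=5, slow++,fast++
slow=4 fast=8: a[fast]=7≠a[slow]=5 write a[5]=7, slow++,fast++
slow=5 fast=9: a[fast]=8≠a[slow]=7 write a[6]=8, slow++,fast++
slow=6 fast=10: a[fast]=8=a[slow] dup, fast++
slow=6 fast=11: a[fast]=9≠a[slow]=8 write a[7]=9, slow++,fast++
slow=7 fast=12: a[fast]=10≠a[slow]=9 write a[8]=10, slow++,fast++
slow=8 fast=13: a[fast]=12≠a[slow]=10 write a[9]=12, slow++,fast++
slow=9 fast=14: a[fast]=12=a[slow] dup, fast++
slow=9 fast=15: a[fast]=13≠a[slow]=12 write a[10]=13, slow++,fast++
slow=10 fast=16: a[fast]=13=a[slow] dup, fast++

length 11; prefix = [1, 2, 3, 4, 5, 7, 8, 9, 10, 12, 13]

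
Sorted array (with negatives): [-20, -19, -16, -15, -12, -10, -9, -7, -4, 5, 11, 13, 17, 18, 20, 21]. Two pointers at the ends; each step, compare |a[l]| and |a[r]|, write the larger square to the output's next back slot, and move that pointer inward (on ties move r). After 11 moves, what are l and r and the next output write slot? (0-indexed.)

[0,15] |-20|<=|21| out[15]=441 → r--
[0,14] |-20|<=|20| out[14]=400 → r--
[0,13] |-20|>|18| out[13]=400 → l++
[1,13] |-19|>|18| out[12]=361 → l++
[2,13] |-16|<=|18| out[11]=324 → r--
[2,12] |-16|<=|17| out[10]=289 → r--
[2,11] |-16|>|13| out[9]=256 → l++
[3,11] |-15|>|13| out[8]=225 → l++
[4,11] |-12|<=|13| out[7]=169 → r--
[4,10] |-12|>|11| out[6]=144 → l++
[5,10] |-10|<=|11| out[5]=121 → r--

l=5, r=9, next write slot=4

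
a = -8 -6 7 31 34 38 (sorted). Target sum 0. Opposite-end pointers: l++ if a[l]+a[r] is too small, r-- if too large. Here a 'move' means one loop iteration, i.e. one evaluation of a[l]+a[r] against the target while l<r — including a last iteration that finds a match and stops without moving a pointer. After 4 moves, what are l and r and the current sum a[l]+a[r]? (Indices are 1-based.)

[1,6] -8+38=30 >0 → r--
[1,5] -8+34=26 >0 → r--
[1,4] -8+31=23 >0 → r--
[1,3] -8+7=-1 <0 → l++

l=2, r=3, sum=1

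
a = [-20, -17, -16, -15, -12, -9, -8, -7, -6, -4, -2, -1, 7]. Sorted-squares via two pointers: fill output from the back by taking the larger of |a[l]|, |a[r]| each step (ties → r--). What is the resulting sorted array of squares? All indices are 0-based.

[1, 4, 16, 36, 49, 49, 64, 81, 144, 225, 256, 289, 400]

l=0 r=12: |-20|>|7| out[12]=400, l++
l=1 r=12: |-17|>|7| out[11]=289, l++
l=2 r=12: |-16|>|7| out[10]=256, l++
l=3 r=12: |-15|>|7| out[9]=225, l++
l=4 r=12: |-12|>|7| out[8]=144, l++
l=5 r=12: |-9|>|7| out[7]=81, l++
l=6 r=12: |-8|>|7| out[6]=64, l++
l=7 r=12: |-7|<=|7| out[5]=49, r--
l=7 r=11: |-7|>|-1| out[4]=49, l++
l=8 r=11: |-6|>|-1| out[3]=36, l++
l=9 r=11: |-4|>|-1| out[2]=16, l++
l=10 r=11: |-2|>|-1| out[1]=4, l++
l=11 r=11: |-1|<=|-1| out[0]=1, r--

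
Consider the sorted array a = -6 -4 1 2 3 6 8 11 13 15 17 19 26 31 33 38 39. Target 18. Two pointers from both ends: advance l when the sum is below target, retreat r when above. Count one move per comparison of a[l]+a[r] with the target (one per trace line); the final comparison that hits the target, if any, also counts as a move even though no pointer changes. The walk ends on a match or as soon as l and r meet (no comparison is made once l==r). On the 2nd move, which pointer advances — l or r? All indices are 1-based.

r

l=1 r=17: -6+39=33 >18, r--
l=1 r=16: -6+38=32 >18, r--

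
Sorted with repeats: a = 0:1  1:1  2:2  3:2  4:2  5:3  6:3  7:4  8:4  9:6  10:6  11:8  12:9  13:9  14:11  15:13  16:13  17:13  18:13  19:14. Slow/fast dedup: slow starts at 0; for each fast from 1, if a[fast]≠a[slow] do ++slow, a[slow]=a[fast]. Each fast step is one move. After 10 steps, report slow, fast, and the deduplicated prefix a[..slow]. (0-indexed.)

slow=4, fast=11, prefix=[1, 2, 3, 4, 6]

(s=0,f=1) a[fast]=1=a[slow] dup → fast++
(s=0,f=2) a[fast]=2≠a[slow]=1 write a[1]=2 → slow++,fast++
(s=1,f=3) a[fast]=2=a[slow] dup → fast++
(s=1,f=4) a[fast]=2=a[slow] dup → fast++
(s=1,f=5) a[fast]=3≠a[slow]=2 write a[2]=3 → slow++,fast++
(s=2,f=6) a[fast]=3=a[slow] dup → fast++
(s=2,f=7) a[fast]=4≠a[slow]=3 write a[3]=4 → slow++,fast++
(s=3,f=8) a[fast]=4=a[slow] dup → fast++
(s=3,f=9) a[fast]=6≠a[slow]=4 write a[4]=6 → slow++,fast++
(s=4,f=10) a[fast]=6=a[slow] dup → fast++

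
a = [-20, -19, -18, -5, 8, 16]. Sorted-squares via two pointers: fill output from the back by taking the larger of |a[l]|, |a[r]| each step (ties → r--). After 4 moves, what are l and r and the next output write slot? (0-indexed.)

l=3, r=4, next write slot=1

l=0 r=5: |-20|>|16| out[5]=400, l++
l=1 r=5: |-19|>|16| out[4]=361, l++
l=2 r=5: |-18|>|16| out[3]=324, l++
l=3 r=5: |-5|<=|16| out[2]=256, r--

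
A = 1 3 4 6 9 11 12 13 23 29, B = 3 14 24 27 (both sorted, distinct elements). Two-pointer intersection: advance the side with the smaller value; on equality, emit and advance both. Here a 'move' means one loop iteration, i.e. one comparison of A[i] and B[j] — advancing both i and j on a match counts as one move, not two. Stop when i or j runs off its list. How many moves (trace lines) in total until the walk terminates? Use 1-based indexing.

12 moves

[i=1,j=1] 1<3 → i++
[i=2,j=1] 3==3 emit → i++,j++
[i=3,j=2] 4<14 → i++
[i=4,j=2] 6<14 → i++
[i=5,j=2] 9<14 → i++
[i=6,j=2] 11<14 → i++
[i=7,j=2] 12<14 → i++
[i=8,j=2] 13<14 → i++
[i=9,j=2] 23>14 → j++
[i=9,j=3] 23<24 → i++
[i=10,j=3] 29>24 → j++
[i=10,j=4] 29>27 → j++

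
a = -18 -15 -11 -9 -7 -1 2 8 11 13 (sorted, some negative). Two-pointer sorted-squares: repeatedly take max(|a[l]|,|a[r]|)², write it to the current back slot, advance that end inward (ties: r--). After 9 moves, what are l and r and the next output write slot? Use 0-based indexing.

l=5, r=5, next write slot=0

l=0 r=9: |-18|>|13| out[9]=324, l++
l=1 r=9: |-15|>|13| out[8]=225, l++
l=2 r=9: |-11|<=|13| out[7]=169, r--
l=2 r=8: |-11|<=|11| out[6]=121, r--
l=2 r=7: |-11|>|8| out[5]=121, l++
l=3 r=7: |-9|>|8| out[4]=81, l++
l=4 r=7: |-7|<=|8| out[3]=64, r--
l=4 r=6: |-7|>|2| out[2]=49, l++
l=5 r=6: |-1|<=|2| out[1]=4, r--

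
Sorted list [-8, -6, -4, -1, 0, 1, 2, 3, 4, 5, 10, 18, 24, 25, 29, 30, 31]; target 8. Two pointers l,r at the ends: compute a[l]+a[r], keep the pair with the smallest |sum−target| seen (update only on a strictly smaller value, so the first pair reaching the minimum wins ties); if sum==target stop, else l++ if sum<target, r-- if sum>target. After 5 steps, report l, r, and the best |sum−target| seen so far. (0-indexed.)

[0,16] -8+31=23 d=15 * → r--
[0,15] -8+30=22 d=14 * → r--
[0,14] -8+29=21 d=13 * → r--
[0,13] -8+25=17 d=9 * → r--
[0,12] -8+24=16 d=8 * → r--

l=0, r=11, best |Δ|=8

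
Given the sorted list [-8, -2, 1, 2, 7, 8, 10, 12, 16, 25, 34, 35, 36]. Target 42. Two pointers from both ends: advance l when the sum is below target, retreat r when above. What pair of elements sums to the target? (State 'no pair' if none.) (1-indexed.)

[1,13] -8+36=28 <42 → l++
[2,13] -2+36=34 <42 → l++
[3,13] 1+36=37 <42 → l++
[4,13] 2+36=38 <42 → l++
[5,13] 7+36=43 >42 → r--
[5,12] 7+35=42 → found

(7, 35)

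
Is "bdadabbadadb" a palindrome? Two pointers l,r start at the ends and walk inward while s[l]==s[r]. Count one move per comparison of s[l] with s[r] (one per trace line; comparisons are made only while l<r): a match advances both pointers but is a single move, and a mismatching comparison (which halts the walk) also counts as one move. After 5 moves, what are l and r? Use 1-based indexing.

l=6, r=7

[1,12] 'b'=='b' → l++,r--
[2,11] 'd'=='d' → l++,r--
[3,10] 'a'=='a' → l++,r--
[4,9] 'd'=='d' → l++,r--
[5,8] 'a'=='a' → l++,r--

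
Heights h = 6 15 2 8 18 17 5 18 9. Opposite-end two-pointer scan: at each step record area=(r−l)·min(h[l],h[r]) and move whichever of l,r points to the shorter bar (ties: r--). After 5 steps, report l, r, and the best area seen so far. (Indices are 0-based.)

l=4, r=7, best area=90

[0,8] min(6,9)*8=48 best=48 * → l++
[1,8] min(15,9)*7=63 best=63 * → r--
[1,7] min(15,18)*6=90 best=90 * → l++
[2,7] min(2,18)*5=10 best=90 → l++
[3,7] min(8,18)*4=32 best=90 → l++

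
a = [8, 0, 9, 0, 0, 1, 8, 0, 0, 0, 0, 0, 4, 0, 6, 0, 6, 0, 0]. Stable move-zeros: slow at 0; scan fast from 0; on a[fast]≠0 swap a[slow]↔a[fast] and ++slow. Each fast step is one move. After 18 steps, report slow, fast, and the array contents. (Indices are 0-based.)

slow=0 fast=0: a[fast]=8≠0 swap→a[0]=8, slow++,fast++
slow=1 fast=1: a[fast]=0, fast++
slow=1 fast=2: a[fast]=9≠0 swap→a[1]=9, slow++,fast++
slow=2 fast=3: a[fast]=0, fast++
slow=2 fast=4: a[fast]=0, fast++
slow=2 fast=5: a[fast]=1≠0 swap→a[2]=1, slow++,fast++
slow=3 fast=6: a[fast]=8≠0 swap→a[3]=8, slow++,fast++
slow=4 fast=7: a[fast]=0, fast++
slow=4 fast=8: a[fast]=0, fast++
slow=4 fast=9: a[fast]=0, fast++
slow=4 fast=10: a[fast]=0, fast++
slow=4 fast=11: a[fast]=0, fast++
slow=4 fast=12: a[fast]=4≠0 swap→a[4]=4, slow++,fast++
slow=5 fast=13: a[fast]=0, fast++
slow=5 fast=14: a[fast]=6≠0 swap→a[5]=6, slow++,fast++
slow=6 fast=15: a[fast]=0, fast++
slow=6 fast=16: a[fast]=6≠0 swap→a[6]=6, slow++,fast++
slow=7 fast=17: a[fast]=0, fast++

slow=7, fast=18, a=[8, 9, 1, 8, 4, 6, 6, 0, 0, 0, 0, 0, 0, 0, 0, 0, 0, 0, 0]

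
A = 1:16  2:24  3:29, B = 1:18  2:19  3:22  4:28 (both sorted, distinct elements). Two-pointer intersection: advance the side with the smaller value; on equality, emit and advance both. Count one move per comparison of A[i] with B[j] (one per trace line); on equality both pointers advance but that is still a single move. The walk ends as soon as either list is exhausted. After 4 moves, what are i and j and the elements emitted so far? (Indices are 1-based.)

i=2, j=4, emitted=[]

i=1 j=1: 16<18, i++
i=2 j=1: 24>18, j++
i=2 j=2: 24>19, j++
i=2 j=3: 24>22, j++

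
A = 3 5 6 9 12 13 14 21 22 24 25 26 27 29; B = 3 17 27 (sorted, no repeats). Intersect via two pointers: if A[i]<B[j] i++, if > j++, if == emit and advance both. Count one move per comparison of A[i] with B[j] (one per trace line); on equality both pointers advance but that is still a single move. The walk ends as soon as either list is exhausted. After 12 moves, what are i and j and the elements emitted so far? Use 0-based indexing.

[i=0,j=0] 3==3 emit → i++,j++
[i=1,j=1] 5<17 → i++
[i=2,j=1] 6<17 → i++
[i=3,j=1] 9<17 → i++
[i=4,j=1] 12<17 → i++
[i=5,j=1] 13<17 → i++
[i=6,j=1] 14<17 → i++
[i=7,j=1] 21>17 → j++
[i=7,j=2] 21<27 → i++
[i=8,j=2] 22<27 → i++
[i=9,j=2] 24<27 → i++
[i=10,j=2] 25<27 → i++

i=11, j=2, emitted=[3]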